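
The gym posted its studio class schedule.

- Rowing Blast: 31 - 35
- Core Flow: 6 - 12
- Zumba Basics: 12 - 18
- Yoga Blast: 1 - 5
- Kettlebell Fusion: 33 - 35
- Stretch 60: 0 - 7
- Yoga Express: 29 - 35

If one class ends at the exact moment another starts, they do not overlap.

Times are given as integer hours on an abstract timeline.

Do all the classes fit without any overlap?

No

Check each pair: they overlap iff neither finishes before the other starts.
Sorted by start: Stretch 60, Yoga Blast, Core Flow, Zumba Basics, Yoga Express, Rowing Blast, Kettlebell Fusion.
Yoga Blast starts before Stretch 60 ends → Stretch 60 and Yoga Blast overlap.
That's a conflict, so the schedule is not conflict-free.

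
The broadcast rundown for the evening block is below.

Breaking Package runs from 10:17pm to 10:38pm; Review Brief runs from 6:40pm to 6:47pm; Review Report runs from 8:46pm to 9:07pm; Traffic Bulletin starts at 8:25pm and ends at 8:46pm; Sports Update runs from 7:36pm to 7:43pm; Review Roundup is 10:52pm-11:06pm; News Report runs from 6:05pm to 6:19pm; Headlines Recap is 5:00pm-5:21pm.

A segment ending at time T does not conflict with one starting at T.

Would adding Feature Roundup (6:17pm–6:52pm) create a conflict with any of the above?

Yes — it overlaps News Report, Review Brief

Headlines Recap: ends 5:21pm at or before Feature Roundup starts 6:17pm → clear.
News Report: starts 6:05pm before Feature Roundup ends 6:52pm, and ends 6:19pm after Feature Roundup starts 6:17pm → overlap.
Review Brief: starts 6:40pm before Feature Roundup ends 6:52pm, and ends 6:47pm after Feature Roundup starts 6:17pm → overlap.
Sports Update: starts 7:36pm at or after Feature Roundup ends 6:52pm → clear.
Traffic Bulletin: starts 8:25pm at or after Feature Roundup ends 6:52pm → clear.
Review Report: starts 8:46pm at or after Feature Roundup ends 6:52pm → clear.
Breaking Package: starts 10:17pm at or after Feature Roundup ends 6:52pm → clear.
Review Roundup: starts 10:52pm at or after Feature Roundup ends 6:52pm → clear.
Feature Roundup overlaps News Report, Review Brief.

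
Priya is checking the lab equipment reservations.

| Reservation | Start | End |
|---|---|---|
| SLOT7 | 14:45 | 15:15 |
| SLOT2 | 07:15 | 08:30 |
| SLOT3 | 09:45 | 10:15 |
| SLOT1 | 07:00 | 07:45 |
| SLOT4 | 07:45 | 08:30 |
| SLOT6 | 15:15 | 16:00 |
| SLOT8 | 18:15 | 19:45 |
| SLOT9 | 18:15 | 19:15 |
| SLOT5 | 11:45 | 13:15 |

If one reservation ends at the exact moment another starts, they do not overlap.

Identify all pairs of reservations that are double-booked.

SLOT1 & SLOT2, SLOT2 & SLOT4, SLOT8 & SLOT9

Sorted by start: SLOT1, SLOT2, SLOT4, SLOT3, SLOT5, SLOT7, SLOT6, SLOT8, SLOT9.
SLOT2 starts before SLOT1 ends → SLOT1 and SLOT2 overlap.
SLOT4 starts exactly when SLOT1 ends (back-to-back, no overlap) — done with SLOT1.
SLOT4 starts before SLOT2 ends → SLOT2 and SLOT4 overlap.
SLOT3 starts after SLOT2 ends — done with SLOT2.
SLOT3 starts after SLOT4 ends — done with SLOT4.
SLOT5 starts after SLOT3 ends — done with SLOT3.
SLOT7 starts after SLOT5 ends — done with SLOT5.
SLOT6 starts exactly when SLOT7 ends (back-to-back, no overlap) — done with SLOT7.
SLOT8 starts after SLOT6 ends — done with SLOT6.
SLOT9 starts before SLOT8 ends → SLOT8 and SLOT9 overlap.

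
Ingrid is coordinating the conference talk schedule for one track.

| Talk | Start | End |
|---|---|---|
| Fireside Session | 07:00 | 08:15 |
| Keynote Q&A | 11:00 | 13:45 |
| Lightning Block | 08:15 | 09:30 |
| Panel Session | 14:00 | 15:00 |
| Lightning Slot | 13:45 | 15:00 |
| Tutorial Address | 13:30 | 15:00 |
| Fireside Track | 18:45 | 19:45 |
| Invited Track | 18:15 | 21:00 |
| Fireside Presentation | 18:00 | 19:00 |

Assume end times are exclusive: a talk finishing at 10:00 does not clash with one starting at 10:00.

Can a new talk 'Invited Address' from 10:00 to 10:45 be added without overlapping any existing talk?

Yes — the slot is free

Fireside Session: ends 08:15 at or before Invited Address starts 10:00 → clear.
Lightning Block: ends 09:30 at or before Invited Address starts 10:00 → clear.
Keynote Q&A: starts 11:00 at or after Invited Address ends 10:45 → clear.
Tutorial Address: starts 13:30 at or after Invited Address ends 10:45 → clear.
Lightning Slot: starts 13:45 at or after Invited Address ends 10:45 → clear.
Panel Session: starts 14:00 at or after Invited Address ends 10:45 → clear.
Fireside Presentation: starts 18:00 at or after Invited Address ends 10:45 → clear.
Invited Track: starts 18:15 at or after Invited Address ends 10:45 → clear.
Fireside Track: starts 18:45 at or after Invited Address ends 10:45 → clear.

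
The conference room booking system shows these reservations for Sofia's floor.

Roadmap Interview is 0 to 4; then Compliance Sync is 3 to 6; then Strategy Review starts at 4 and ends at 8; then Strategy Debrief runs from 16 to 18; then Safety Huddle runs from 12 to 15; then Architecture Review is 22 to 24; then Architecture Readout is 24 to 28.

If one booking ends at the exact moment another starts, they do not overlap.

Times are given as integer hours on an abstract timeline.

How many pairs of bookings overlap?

2

Sorted by start: Roadmap Interview, Compliance Sync, Strategy Review, Safety Huddle, Strategy Debrief, Architecture Review, Architecture Readout.
Compliance Sync starts before Roadmap Interview ends → Roadmap Interview and Compliance Sync overlap.
Strategy Review starts exactly when Roadmap Interview ends (back-to-back, no overlap); Roadmap Interview is clear from here.
Strategy Review starts before Compliance Sync ends → Compliance Sync and Strategy Review overlap.
Safety Huddle starts after Compliance Sync ends; Compliance Sync is clear from here.
Safety Huddle starts after Strategy Review ends; Strategy Review is clear from here.
Strategy Debrief starts after Safety Huddle ends; Safety Huddle is clear from here.
Architecture Review starts after Strategy Debrief ends; Strategy Debrief is clear from here.
Architecture Readout starts exactly when Architecture Review ends (back-to-back, no overlap).
Overlapping pairs: Compliance Sync & Roadmap Interview, Compliance Sync & Strategy Review — 2 in total.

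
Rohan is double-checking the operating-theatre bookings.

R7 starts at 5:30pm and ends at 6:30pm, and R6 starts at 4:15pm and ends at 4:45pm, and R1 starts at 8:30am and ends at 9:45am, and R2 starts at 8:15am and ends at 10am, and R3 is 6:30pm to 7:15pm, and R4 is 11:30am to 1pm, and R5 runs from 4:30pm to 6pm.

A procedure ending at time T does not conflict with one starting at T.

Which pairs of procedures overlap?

R1 & R2, R5 & R6, R5 & R7

Sorted by start: R2, R1, R4, R6, R5, R7, R3.
R1 starts before R2 ends → R2 and R1 overlap.
R4 starts after R2 ends; R2 is clear from here.
R4 starts after R1 ends; R1 is clear from here.
R6 starts after R4 ends; R4 is clear from here.
R5 starts before R6 ends → R6 and R5 overlap.
R7 starts after R6 ends; R6 is clear from here.
R7 starts before R5 ends → R5 and R7 overlap.
R3 starts after R5 ends.
R3 starts exactly when R7 ends (back-to-back, no overlap).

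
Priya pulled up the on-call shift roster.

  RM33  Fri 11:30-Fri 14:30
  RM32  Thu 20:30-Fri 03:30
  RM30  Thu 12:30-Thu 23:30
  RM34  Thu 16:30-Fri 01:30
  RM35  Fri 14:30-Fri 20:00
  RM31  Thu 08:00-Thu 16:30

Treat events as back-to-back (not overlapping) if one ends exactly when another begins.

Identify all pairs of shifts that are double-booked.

Sorted by start: RM31, RM30, RM34, RM32, RM33, RM35.
RM30 starts before RM31 ends → RM31 and RM30 overlap.
RM34 starts exactly when RM31 ends (back-to-back, no overlap); RM31 is clear from here.
RM34 starts before RM30 ends → RM30 and RM34 overlap.
RM32 starts before RM30 ends → RM30 and RM32 overlap.
RM33 starts after RM30 ends; RM30 is clear from here.
RM32 starts before RM34 ends → RM34 and RM32 overlap.
RM33 starts after RM34 ends; RM34 is clear from here.
RM33 starts after RM32 ends; RM32 is clear from here.
RM35 starts exactly when RM33 ends (back-to-back, no overlap).

RM30 & RM31, RM30 & RM32, RM30 & RM34, RM32 & RM34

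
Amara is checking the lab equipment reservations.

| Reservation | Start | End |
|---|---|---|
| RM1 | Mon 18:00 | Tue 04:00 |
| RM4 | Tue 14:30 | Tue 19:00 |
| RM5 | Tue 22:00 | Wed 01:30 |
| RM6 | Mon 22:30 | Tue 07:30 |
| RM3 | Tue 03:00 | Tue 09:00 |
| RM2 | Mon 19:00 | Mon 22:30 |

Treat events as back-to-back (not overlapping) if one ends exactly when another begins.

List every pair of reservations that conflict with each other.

Check each pair: they overlap iff neither finishes before the other starts.
Sorted by start: RM1, RM2, RM6, RM3, RM4, RM5.
RM2 starts before RM1 ends → RM1 and RM2 overlap.
RM6 starts before RM1 ends → RM1 and RM6 overlap.
RM3 starts before RM1 ends → RM1 and RM3 overlap.
RM4 starts after RM1 ends, so RM1 has no further overlaps.
RM6 starts exactly when RM2 ends (back-to-back, no overlap), so RM2 has no further overlaps.
RM3 starts before RM6 ends → RM6 and RM3 overlap.
RM4 starts after RM6 ends, so RM6 has no further overlaps.
RM4 starts after RM3 ends, so RM3 has no further overlaps.
RM5 starts after RM4 ends.

RM1 & RM2, RM1 & RM3, RM1 & RM6, RM3 & RM6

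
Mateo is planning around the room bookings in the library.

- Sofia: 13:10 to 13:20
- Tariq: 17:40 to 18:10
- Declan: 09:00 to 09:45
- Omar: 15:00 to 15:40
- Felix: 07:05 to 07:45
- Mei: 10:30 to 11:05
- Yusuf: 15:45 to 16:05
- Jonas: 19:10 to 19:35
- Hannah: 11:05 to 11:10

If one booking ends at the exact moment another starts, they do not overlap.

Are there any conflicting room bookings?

Sorted by start: Felix, Declan, Mei, Hannah, Sofia, Omar, Yusuf, Tariq, Jonas.
Declan starts after Felix ends, so Felix has no further overlaps.
Mei starts after Declan ends, so Declan has no further overlaps.
Hannah starts exactly when Mei ends (back-to-back, no overlap), so Mei has no further overlaps.
Sofia starts after Hannah ends, so Hannah has no further overlaps.
Omar starts after Sofia ends, so Sofia has no further overlaps.
Yusuf starts after Omar ends, so Omar has no further overlaps.
Tariq starts after Yusuf ends, so Yusuf has no further overlaps.
Jonas starts after Tariq ends.
Every pair is clear; the schedule has no overlaps.

No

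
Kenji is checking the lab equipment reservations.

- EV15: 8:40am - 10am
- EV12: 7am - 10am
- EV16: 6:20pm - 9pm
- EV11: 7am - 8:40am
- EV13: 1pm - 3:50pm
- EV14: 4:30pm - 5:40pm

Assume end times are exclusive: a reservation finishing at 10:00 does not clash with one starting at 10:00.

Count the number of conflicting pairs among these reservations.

Sorted by start: EV11, EV12, EV15, EV13, EV14, EV16.
EV12 starts before EV11 ends → EV11 and EV12 overlap.
EV15 starts exactly when EV11 ends (back-to-back, no overlap) — done with EV11.
EV15 starts before EV12 ends → EV12 and EV15 overlap.
EV13 starts after EV12 ends — done with EV12.
EV13 starts after EV15 ends — done with EV15.
EV14 starts after EV13 ends — done with EV13.
EV16 starts after EV14 ends.
Overlapping pairs: EV11 & EV12, EV12 & EV15 — 2 in total.

2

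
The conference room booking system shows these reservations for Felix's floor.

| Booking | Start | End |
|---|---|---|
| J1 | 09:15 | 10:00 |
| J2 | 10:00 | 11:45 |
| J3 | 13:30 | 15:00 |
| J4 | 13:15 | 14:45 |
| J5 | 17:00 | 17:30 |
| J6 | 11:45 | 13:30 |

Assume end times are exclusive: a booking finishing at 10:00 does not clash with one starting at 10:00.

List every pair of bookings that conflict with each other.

J3 & J4, J4 & J6

Sorted by start: J1, J2, J6, J4, J3, J5.
J2 starts exactly when J1 ends (back-to-back, no overlap) — done with J1.
J6 starts exactly when J2 ends (back-to-back, no overlap) — done with J2.
J4 starts before J6 ends → J6 and J4 overlap.
J3 starts exactly when J6 ends (back-to-back, no overlap) — done with J6.
J3 starts before J4 ends → J4 and J3 overlap.
J5 starts after J4 ends.
J5 starts after J3 ends.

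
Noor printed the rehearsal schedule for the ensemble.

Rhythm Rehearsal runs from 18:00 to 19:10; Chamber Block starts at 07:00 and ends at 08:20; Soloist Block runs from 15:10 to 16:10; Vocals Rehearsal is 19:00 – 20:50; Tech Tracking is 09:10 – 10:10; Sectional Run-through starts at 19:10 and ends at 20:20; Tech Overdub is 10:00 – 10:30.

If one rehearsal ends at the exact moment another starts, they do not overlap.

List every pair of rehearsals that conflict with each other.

Rhythm Rehearsal & Vocals Rehearsal, Sectional Run-through & Vocals Rehearsal, Tech Overdub & Tech Tracking

Sorted by start: Chamber Block, Tech Tracking, Tech Overdub, Soloist Block, Rhythm Rehearsal, Vocals Rehearsal, Sectional Run-through.
Tech Tracking starts after Chamber Block ends, so Chamber Block has no further overlaps.
Tech Overdub starts before Tech Tracking ends → Tech Tracking and Tech Overdub overlap.
Soloist Block starts after Tech Tracking ends, so Tech Tracking has no further overlaps.
Soloist Block starts after Tech Overdub ends, so Tech Overdub has no further overlaps.
Rhythm Rehearsal starts after Soloist Block ends, so Soloist Block has no further overlaps.
Vocals Rehearsal starts before Rhythm Rehearsal ends → Rhythm Rehearsal and Vocals Rehearsal overlap.
Sectional Run-through starts exactly when Rhythm Rehearsal ends (back-to-back, no overlap).
Sectional Run-through starts before Vocals Rehearsal ends → Vocals Rehearsal and Sectional Run-through overlap.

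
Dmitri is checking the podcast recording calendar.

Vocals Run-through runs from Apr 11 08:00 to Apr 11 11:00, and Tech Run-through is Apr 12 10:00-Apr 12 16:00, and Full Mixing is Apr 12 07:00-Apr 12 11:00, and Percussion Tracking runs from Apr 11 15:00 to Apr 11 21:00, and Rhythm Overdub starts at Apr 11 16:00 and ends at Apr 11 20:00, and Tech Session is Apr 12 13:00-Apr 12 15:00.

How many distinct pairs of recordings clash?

Sorted by start: Vocals Run-through, Percussion Tracking, Rhythm Overdub, Full Mixing, Tech Run-through, Tech Session.
Percussion Tracking starts after Vocals Run-through ends, so nothing later overlaps Vocals Run-through either.
Rhythm Overdub starts before Percussion Tracking ends → Percussion Tracking and Rhythm Overdub overlap.
Full Mixing starts after Percussion Tracking ends, so nothing later overlaps Percussion Tracking either.
Full Mixing starts after Rhythm Overdub ends, so nothing later overlaps Rhythm Overdub either.
Tech Run-through starts before Full Mixing ends → Full Mixing and Tech Run-through overlap.
Tech Session starts after Full Mixing ends.
Tech Session starts before Tech Run-through ends → Tech Run-through and Tech Session overlap.
Overlapping pairs: Full Mixing & Tech Run-through, Percussion Tracking & Rhythm Overdub, Tech Run-through & Tech Session — 3 in total.

3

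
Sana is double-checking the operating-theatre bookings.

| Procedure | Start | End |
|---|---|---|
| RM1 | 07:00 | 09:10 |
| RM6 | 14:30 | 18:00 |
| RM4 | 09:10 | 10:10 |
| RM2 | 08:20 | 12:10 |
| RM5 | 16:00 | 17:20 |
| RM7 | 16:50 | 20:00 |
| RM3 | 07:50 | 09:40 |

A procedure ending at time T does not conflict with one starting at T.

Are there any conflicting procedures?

Check each pair: they overlap iff neither finishes before the other starts.
Sorted by start: RM1, RM3, RM2, RM4, RM6, RM5, RM7.
RM3 starts before RM1 ends → RM1 and RM3 overlap.
That's a conflict, so the schedule is not conflict-free.

Yes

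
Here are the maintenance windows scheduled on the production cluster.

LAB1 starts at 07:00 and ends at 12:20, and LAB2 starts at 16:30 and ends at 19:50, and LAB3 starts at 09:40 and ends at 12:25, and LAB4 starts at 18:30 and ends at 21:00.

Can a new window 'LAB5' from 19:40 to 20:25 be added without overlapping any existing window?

No — it overlaps LAB2, LAB4

LAB1: ends 12:20 at or before LAB5 starts 19:40 → clear.
LAB3: ends 12:25 at or before LAB5 starts 19:40 → clear.
LAB2: starts 16:30 before LAB5 ends 20:25, and ends 19:50 after LAB5 starts 19:40 → overlap.
LAB4: starts 18:30 before LAB5 ends 20:25, and ends 21:00 after LAB5 starts 19:40 → overlap.
LAB5 overlaps LAB2, LAB4.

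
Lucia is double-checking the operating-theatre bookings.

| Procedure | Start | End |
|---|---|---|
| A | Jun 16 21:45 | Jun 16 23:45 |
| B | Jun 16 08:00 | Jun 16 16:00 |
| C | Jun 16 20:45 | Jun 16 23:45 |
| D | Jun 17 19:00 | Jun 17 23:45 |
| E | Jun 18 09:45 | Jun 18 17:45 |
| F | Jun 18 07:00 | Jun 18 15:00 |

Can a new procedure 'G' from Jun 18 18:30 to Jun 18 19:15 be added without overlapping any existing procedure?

B: ends Jun 16 16:00 at or before G starts Jun 18 18:30 → clear.
C: ends Jun 16 23:45 at or before G starts Jun 18 18:30 → clear.
A: ends Jun 16 23:45 at or before G starts Jun 18 18:30 → clear.
D: ends Jun 17 23:45 at or before G starts Jun 18 18:30 → clear.
F: ends Jun 18 15:00 at or before G starts Jun 18 18:30 → clear.
E: ends Jun 18 17:45 at or before G starts Jun 18 18:30 → clear.

Yes — the slot is free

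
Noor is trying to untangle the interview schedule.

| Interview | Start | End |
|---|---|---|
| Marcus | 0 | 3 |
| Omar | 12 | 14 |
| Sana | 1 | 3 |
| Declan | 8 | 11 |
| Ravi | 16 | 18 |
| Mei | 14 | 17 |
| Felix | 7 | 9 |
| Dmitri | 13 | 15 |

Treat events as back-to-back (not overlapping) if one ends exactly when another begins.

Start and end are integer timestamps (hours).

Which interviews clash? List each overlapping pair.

Declan & Felix, Dmitri & Mei, Dmitri & Omar, Marcus & Sana, Mei & Ravi

Sorted by start: Marcus, Sana, Felix, Declan, Omar, Dmitri, Mei, Ravi.
Sana starts before Marcus ends → Marcus and Sana overlap.
Felix starts after Marcus ends, so nothing later overlaps Marcus either.
Felix starts after Sana ends, so nothing later overlaps Sana either.
Declan starts before Felix ends → Felix and Declan overlap.
Omar starts after Felix ends, so nothing later overlaps Felix either.
Omar starts after Declan ends, so nothing later overlaps Declan either.
Dmitri starts before Omar ends → Omar and Dmitri overlap.
Mei starts exactly when Omar ends (back-to-back, no overlap), so nothing later overlaps Omar either.
Mei starts before Dmitri ends → Dmitri and Mei overlap.
Ravi starts after Dmitri ends.
Ravi starts before Mei ends → Mei and Ravi overlap.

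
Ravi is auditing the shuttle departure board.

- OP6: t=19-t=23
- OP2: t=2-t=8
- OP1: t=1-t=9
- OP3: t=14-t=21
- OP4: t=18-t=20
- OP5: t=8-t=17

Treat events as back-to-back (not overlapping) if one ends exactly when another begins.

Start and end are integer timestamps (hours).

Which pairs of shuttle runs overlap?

Two intervals overlap when each starts before the other ends.
Sorted by start: OP1, OP2, OP5, OP3, OP4, OP6.
OP2 starts before OP1 ends → OP1 and OP2 overlap.
OP5 starts before OP1 ends → OP1 and OP5 overlap.
OP3 starts after OP1 ends — done with OP1.
OP5 starts exactly when OP2 ends (back-to-back, no overlap) — done with OP2.
OP3 starts before OP5 ends → OP5 and OP3 overlap.
OP4 starts after OP5 ends — done with OP5.
OP4 starts before OP3 ends → OP3 and OP4 overlap.
OP6 starts before OP3 ends → OP3 and OP6 overlap.
OP6 starts before OP4 ends → OP4 and OP6 overlap.

OP1 & OP2, OP1 & OP5, OP3 & OP4, OP3 & OP5, OP3 & OP6, OP4 & OP6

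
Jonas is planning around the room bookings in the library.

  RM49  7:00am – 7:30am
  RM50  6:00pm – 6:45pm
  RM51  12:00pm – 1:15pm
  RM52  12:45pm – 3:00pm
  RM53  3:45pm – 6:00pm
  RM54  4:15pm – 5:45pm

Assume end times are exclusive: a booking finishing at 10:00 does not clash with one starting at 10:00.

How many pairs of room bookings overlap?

2

Sorted by start: RM49, RM51, RM52, RM53, RM54, RM50.
RM51 starts after RM49 ends — done with RM49.
RM52 starts before RM51 ends → RM51 and RM52 overlap.
RM53 starts after RM51 ends — done with RM51.
RM53 starts after RM52 ends — done with RM52.
RM54 starts before RM53 ends → RM53 and RM54 overlap.
RM50 starts exactly when RM53 ends (back-to-back, no overlap).
RM50 starts after RM54 ends.
Overlapping pairs: RM51 & RM52, RM53 & RM54 — 2 in total.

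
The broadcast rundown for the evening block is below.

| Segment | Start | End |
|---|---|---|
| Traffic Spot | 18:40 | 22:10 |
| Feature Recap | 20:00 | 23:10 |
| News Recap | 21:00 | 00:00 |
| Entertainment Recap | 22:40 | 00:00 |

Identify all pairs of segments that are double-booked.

Check each pair: they overlap iff neither finishes before the other starts.
Sorted by start: Traffic Spot, Feature Recap, News Recap, Entertainment Recap.
Feature Recap starts before Traffic Spot ends → Traffic Spot and Feature Recap overlap.
News Recap starts before Traffic Spot ends → Traffic Spot and News Recap overlap.
Entertainment Recap starts after Traffic Spot ends.
News Recap starts before Feature Recap ends → Feature Recap and News Recap overlap.
Entertainment Recap starts before Feature Recap ends → Feature Recap and Entertainment Recap overlap.
Entertainment Recap starts before News Recap ends → News Recap and Entertainment Recap overlap.

Entertainment Recap & Feature Recap, Entertainment Recap & News Recap, Feature Recap & News Recap, Feature Recap & Traffic Spot, News Recap & Traffic Spot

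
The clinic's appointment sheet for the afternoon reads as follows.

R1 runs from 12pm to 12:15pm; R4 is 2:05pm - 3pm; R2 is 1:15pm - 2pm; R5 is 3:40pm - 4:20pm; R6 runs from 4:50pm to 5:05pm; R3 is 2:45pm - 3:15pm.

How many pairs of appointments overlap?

1

Sorted by start: R1, R2, R4, R3, R5, R6.
R2 starts after R1 ends, so nothing later overlaps R1 either.
R4 starts after R2 ends, so nothing later overlaps R2 either.
R3 starts before R4 ends → R4 and R3 overlap.
R5 starts after R4 ends, so nothing later overlaps R4 either.
R5 starts after R3 ends, so nothing later overlaps R3 either.
R6 starts after R5 ends.
Overlapping pairs: R3 & R4 — 1 in total.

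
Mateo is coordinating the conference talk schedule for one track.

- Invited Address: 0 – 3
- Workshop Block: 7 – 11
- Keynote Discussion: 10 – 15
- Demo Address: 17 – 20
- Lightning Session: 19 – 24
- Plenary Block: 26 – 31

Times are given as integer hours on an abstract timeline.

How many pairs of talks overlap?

Sorted by start: Invited Address, Workshop Block, Keynote Discussion, Demo Address, Lightning Session, Plenary Block.
Workshop Block starts after Invited Address ends, so Invited Address has no further overlaps.
Keynote Discussion starts before Workshop Block ends → Workshop Block and Keynote Discussion overlap.
Demo Address starts after Workshop Block ends, so Workshop Block has no further overlaps.
Demo Address starts after Keynote Discussion ends, so Keynote Discussion has no further overlaps.
Lightning Session starts before Demo Address ends → Demo Address and Lightning Session overlap.
Plenary Block starts after Demo Address ends.
Plenary Block starts after Lightning Session ends.
Overlapping pairs: Demo Address & Lightning Session, Keynote Discussion & Workshop Block — 2 in total.

2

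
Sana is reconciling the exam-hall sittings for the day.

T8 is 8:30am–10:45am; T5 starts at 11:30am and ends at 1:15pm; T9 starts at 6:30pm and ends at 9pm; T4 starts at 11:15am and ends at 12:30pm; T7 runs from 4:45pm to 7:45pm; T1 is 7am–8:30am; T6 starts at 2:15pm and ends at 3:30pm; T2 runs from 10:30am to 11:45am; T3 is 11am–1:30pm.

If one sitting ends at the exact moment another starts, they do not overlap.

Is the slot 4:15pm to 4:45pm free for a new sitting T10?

Yes — the slot is free

T1: ends 8:30am at or before T10 starts 4:15pm → clear.
T8: ends 10:45am at or before T10 starts 4:15pm → clear.
T2: ends 11:45am at or before T10 starts 4:15pm → clear.
T3: ends 1:30pm at or before T10 starts 4:15pm → clear.
T4: ends 12:30pm at or before T10 starts 4:15pm → clear.
T5: ends 1:15pm at or before T10 starts 4:15pm → clear.
T6: ends 3:30pm at or before T10 starts 4:15pm → clear.
T7: starts 4:45pm at or after T10 ends 4:45pm → clear.
T9: starts 6:30pm at or after T10 ends 4:45pm → clear.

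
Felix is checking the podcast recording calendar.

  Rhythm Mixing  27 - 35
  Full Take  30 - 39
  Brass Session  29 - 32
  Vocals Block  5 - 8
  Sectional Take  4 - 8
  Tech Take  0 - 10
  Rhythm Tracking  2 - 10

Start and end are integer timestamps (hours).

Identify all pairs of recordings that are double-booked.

Sorted by start: Tech Take, Rhythm Tracking, Sectional Take, Vocals Block, Rhythm Mixing, Brass Session, Full Take.
Rhythm Tracking starts before Tech Take ends → Tech Take and Rhythm Tracking overlap.
Sectional Take starts before Tech Take ends → Tech Take and Sectional Take overlap.
Vocals Block starts before Tech Take ends → Tech Take and Vocals Block overlap.
Rhythm Mixing starts after Tech Take ends, so nothing later overlaps Tech Take either.
Sectional Take starts before Rhythm Tracking ends → Rhythm Tracking and Sectional Take overlap.
Vocals Block starts before Rhythm Tracking ends → Rhythm Tracking and Vocals Block overlap.
Rhythm Mixing starts after Rhythm Tracking ends, so nothing later overlaps Rhythm Tracking either.
Vocals Block starts before Sectional Take ends → Sectional Take and Vocals Block overlap.
Rhythm Mixing starts after Sectional Take ends, so nothing later overlaps Sectional Take either.
Rhythm Mixing starts after Vocals Block ends, so nothing later overlaps Vocals Block either.
Brass Session starts before Rhythm Mixing ends → Rhythm Mixing and Brass Session overlap.
Full Take starts before Rhythm Mixing ends → Rhythm Mixing and Full Take overlap.
Full Take starts before Brass Session ends → Brass Session and Full Take overlap.

Brass Session & Full Take, Brass Session & Rhythm Mixing, Full Take & Rhythm Mixing, Rhythm Tracking & Sectional Take, Rhythm Tracking & Tech Take, Rhythm Tracking & Vocals Block, Sectional Take & Tech Take, Sectional Take & Vocals Block, Tech Take & Vocals Block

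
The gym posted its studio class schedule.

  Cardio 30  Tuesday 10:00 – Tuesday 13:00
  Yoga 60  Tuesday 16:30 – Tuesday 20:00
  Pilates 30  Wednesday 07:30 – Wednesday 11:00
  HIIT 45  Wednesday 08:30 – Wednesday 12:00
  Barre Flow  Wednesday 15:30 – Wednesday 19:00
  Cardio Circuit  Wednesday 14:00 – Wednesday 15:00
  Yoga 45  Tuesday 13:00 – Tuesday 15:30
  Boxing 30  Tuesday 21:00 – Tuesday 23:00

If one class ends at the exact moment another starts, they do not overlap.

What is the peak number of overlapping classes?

2

Walk through starts and ends in time order (an end at T is processed before a start at T):
Tuesday 10:00 start Cardio 30 → 1
Tuesday 13:00 end Cardio 30 → 0
Tuesday 13:00 start Yoga 45 → 1
Tuesday 15:30 end Yoga 45 → 0
Tuesday 16:30 start Yoga 60 → 1
Tuesday 20:00 end Yoga 60 → 0
Tuesday 21:00 start Boxing 30 → 1
Tuesday 23:00 end Boxing 30 → 0
Wednesday 07:30 start Pilates 30 → 1
Wednesday 08:30 start HIIT 45 → 2
Wednesday 11:00 end Pilates 30 → 1
Wednesday 12:00 end HIIT 45 → 0
Wednesday 14:00 start Cardio Circuit → 1
Wednesday 15:00 end Cardio Circuit → 0
Wednesday 15:30 start Barre Flow → 1
Wednesday 19:00 end Barre Flow → 0
Peak is 2, at Wednesday 08:30 (HIIT 45, Pilates 30).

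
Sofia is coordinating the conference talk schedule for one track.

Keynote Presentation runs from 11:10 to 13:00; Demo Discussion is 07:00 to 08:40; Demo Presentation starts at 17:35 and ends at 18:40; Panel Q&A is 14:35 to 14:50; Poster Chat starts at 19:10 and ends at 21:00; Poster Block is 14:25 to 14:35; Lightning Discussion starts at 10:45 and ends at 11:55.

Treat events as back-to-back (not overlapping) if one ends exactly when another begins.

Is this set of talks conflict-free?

Check each pair: they overlap iff neither finishes before the other starts.
Sorted by start: Demo Discussion, Lightning Discussion, Keynote Presentation, Poster Block, Panel Q&A, Demo Presentation, Poster Chat.
Lightning Discussion starts after Demo Discussion ends; Demo Discussion is clear from here.
Keynote Presentation starts before Lightning Discussion ends → Lightning Discussion and Keynote Presentation overlap.
That's a conflict, so the schedule is not conflict-free.

No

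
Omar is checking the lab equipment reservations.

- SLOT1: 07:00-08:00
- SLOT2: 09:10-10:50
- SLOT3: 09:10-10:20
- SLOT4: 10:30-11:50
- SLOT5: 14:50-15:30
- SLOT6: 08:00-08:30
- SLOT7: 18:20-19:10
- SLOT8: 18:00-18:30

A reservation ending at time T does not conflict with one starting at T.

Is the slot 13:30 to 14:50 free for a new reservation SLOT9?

SLOT1: ends 08:00 at or before SLOT9 starts 13:30 → clear.
SLOT6: ends 08:30 at or before SLOT9 starts 13:30 → clear.
SLOT2: ends 10:50 at or before SLOT9 starts 13:30 → clear.
SLOT3: ends 10:20 at or before SLOT9 starts 13:30 → clear.
SLOT4: ends 11:50 at or before SLOT9 starts 13:30 → clear.
SLOT5: starts 14:50 at or after SLOT9 ends 14:50 → clear.
SLOT8: starts 18:00 at or after SLOT9 ends 14:50 → clear.
SLOT7: starts 18:20 at or after SLOT9 ends 14:50 → clear.

Yes — the slot is free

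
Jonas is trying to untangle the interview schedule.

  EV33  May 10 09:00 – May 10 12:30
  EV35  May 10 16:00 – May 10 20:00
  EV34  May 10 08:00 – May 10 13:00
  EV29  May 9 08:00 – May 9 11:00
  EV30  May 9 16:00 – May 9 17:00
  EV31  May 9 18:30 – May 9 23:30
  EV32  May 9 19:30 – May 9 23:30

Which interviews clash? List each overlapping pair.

EV31 & EV32, EV33 & EV34

Sorted by start: EV29, EV30, EV31, EV32, EV34, EV33, EV35.
EV30 starts after EV29 ends; EV29 is clear from here.
EV31 starts after EV30 ends; EV30 is clear from here.
EV32 starts before EV31 ends → EV31 and EV32 overlap.
EV34 starts after EV31 ends; EV31 is clear from here.
EV34 starts after EV32 ends; EV32 is clear from here.
EV33 starts before EV34 ends → EV34 and EV33 overlap.
EV35 starts after EV34 ends.
EV35 starts after EV33 ends.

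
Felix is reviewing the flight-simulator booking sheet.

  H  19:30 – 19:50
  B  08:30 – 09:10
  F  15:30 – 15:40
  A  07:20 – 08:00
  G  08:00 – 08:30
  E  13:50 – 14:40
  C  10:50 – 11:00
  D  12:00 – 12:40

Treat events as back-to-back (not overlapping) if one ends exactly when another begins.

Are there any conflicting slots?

No

Check each pair: they overlap iff neither finishes before the other starts.
Sorted by start: A, G, B, C, D, E, F, H.
G starts exactly when A ends (back-to-back, no overlap); A is clear from here.
B starts exactly when G ends (back-to-back, no overlap); G is clear from here.
C starts after B ends; B is clear from here.
D starts after C ends; C is clear from here.
E starts after D ends; D is clear from here.
F starts after E ends; E is clear from here.
H starts after F ends.
Every pair is clear; the schedule has no overlaps.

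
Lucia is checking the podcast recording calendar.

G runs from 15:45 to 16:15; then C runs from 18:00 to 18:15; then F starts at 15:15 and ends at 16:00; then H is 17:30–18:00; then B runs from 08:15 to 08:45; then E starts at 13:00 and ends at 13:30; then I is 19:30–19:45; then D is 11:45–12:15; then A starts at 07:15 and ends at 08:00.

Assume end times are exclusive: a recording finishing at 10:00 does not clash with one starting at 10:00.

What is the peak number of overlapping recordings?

2

Sort all start/end points and keep a running count:
07:15 start A → 1
08:00 end A → 0
08:15 start B → 1
08:45 end B → 0
11:45 start D → 1
12:15 end D → 0
13:00 start E → 1
13:30 end E → 0
15:15 start F → 1
15:45 start G → 2
16:00 end F → 1
16:15 end G → 0
17:30 start H → 1
18:00 end H → 0
18:00 start C → 1
18:15 end C → 0
19:30 start I → 1
19:45 end I → 0
Peak is 2, at 15:45 (F, G).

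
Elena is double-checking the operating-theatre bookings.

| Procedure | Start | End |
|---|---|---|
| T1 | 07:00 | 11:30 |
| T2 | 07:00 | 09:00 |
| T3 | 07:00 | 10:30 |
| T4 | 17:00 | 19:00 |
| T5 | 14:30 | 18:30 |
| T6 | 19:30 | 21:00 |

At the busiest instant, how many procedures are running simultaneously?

Sort all start/end points and keep a running count:
07:00 start T1 → 1
07:00 start T2 → 2
07:00 start T3 → 3
09:00 end T2 → 2
10:30 end T3 → 1
11:30 end T1 → 0
14:30 start T5 → 1
17:00 start T4 → 2
18:30 end T5 → 1
19:00 end T4 → 0
19:30 start T6 → 1
21:00 end T6 → 0
Peak is 3, at 07:00 (T1, T2, T3).

3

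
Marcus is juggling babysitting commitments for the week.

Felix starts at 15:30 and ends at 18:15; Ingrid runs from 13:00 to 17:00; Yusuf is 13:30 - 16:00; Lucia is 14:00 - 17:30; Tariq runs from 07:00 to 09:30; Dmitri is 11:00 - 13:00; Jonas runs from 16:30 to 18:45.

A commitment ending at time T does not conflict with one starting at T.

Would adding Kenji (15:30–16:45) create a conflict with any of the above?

Yes — it overlaps Felix, Ingrid, Jonas, Lucia, Yusuf

Tariq: ends 09:30 at or before Kenji starts 15:30 → clear.
Dmitri: ends 13:00 at or before Kenji starts 15:30 → clear.
Ingrid: starts 13:00 before Kenji ends 16:45, and ends 17:00 after Kenji starts 15:30 → overlap.
Yusuf: starts 13:30 before Kenji ends 16:45, and ends 16:00 after Kenji starts 15:30 → overlap.
Lucia: starts 14:00 before Kenji ends 16:45, and ends 17:30 after Kenji starts 15:30 → overlap.
Felix: starts 15:30 before Kenji ends 16:45, and ends 18:15 after Kenji starts 15:30 → overlap.
Jonas: starts 16:30 before Kenji ends 16:45, and ends 18:45 after Kenji starts 15:30 → overlap.
Kenji overlaps Ingrid, Lucia, Jonas, Yusuf, Felix.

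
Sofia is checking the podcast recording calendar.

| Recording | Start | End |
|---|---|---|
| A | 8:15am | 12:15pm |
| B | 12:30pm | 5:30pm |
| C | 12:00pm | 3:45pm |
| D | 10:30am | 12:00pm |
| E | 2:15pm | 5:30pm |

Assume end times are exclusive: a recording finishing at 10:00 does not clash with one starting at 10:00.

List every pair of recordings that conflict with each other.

A & C, A & D, B & C, B & E, C & E

Sorted by start: A, D, C, B, E.
D starts before A ends → A and D overlap.
C starts before A ends → A and C overlap.
B starts after A ends, so A has no further overlaps.
C starts exactly when D ends (back-to-back, no overlap), so D has no further overlaps.
B starts before C ends → C and B overlap.
E starts before C ends → C and E overlap.
E starts before B ends → B and E overlap.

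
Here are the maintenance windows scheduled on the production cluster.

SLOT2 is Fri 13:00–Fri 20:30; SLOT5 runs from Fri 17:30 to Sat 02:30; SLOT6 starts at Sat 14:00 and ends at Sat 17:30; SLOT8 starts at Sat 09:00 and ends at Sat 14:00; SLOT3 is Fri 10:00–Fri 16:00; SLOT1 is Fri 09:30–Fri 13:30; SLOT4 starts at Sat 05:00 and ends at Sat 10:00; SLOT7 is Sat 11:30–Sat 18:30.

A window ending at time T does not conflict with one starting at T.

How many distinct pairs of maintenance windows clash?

Sorted by start: SLOT1, SLOT3, SLOT2, SLOT5, SLOT4, SLOT8, SLOT7, SLOT6.
SLOT3 starts before SLOT1 ends → SLOT1 and SLOT3 overlap.
SLOT2 starts before SLOT1 ends → SLOT1 and SLOT2 overlap.
SLOT5 starts after SLOT1 ends — done with SLOT1.
SLOT2 starts before SLOT3 ends → SLOT3 and SLOT2 overlap.
SLOT5 starts after SLOT3 ends — done with SLOT3.
SLOT5 starts before SLOT2 ends → SLOT2 and SLOT5 overlap.
SLOT4 starts after SLOT2 ends — done with SLOT2.
SLOT4 starts after SLOT5 ends — done with SLOT5.
SLOT8 starts before SLOT4 ends → SLOT4 and SLOT8 overlap.
SLOT7 starts after SLOT4 ends — done with SLOT4.
SLOT7 starts before SLOT8 ends → SLOT8 and SLOT7 overlap.
SLOT6 starts exactly when SLOT8 ends (back-to-back, no overlap).
SLOT6 starts before SLOT7 ends → SLOT7 and SLOT6 overlap.
Overlapping pairs: SLOT1 & SLOT2, SLOT1 & SLOT3, SLOT2 & SLOT3, SLOT2 & SLOT5, SLOT4 & SLOT8, SLOT6 & SLOT7, SLOT7 & SLOT8 — 7 in total.

7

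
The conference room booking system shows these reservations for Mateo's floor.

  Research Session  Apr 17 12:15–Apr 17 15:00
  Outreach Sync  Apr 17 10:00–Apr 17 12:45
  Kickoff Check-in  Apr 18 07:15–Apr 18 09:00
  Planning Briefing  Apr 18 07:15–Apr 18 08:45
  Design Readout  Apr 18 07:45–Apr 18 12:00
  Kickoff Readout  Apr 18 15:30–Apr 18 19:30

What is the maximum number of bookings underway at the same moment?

3

Walk through starts and ends in time order (an end at T is processed before a start at T):
Apr 17 10:00 start Outreach Sync → 1
Apr 17 12:15 start Research Session → 2
Apr 17 12:45 end Outreach Sync → 1
Apr 17 15:00 end Research Session → 0
Apr 18 07:15 start Kickoff Check-in → 1
Apr 18 07:15 start Planning Briefing → 2
Apr 18 07:45 start Design Readout → 3
Apr 18 08:45 end Planning Briefing → 2
Apr 18 09:00 end Kickoff Check-in → 1
Apr 18 12:00 end Design Readout → 0
Apr 18 15:30 start Kickoff Readout → 1
Apr 18 19:30 end Kickoff Readout → 0
Peak is 3, at Apr 18 07:45 (Design Readout, Kickoff Check-in, Planning Briefing).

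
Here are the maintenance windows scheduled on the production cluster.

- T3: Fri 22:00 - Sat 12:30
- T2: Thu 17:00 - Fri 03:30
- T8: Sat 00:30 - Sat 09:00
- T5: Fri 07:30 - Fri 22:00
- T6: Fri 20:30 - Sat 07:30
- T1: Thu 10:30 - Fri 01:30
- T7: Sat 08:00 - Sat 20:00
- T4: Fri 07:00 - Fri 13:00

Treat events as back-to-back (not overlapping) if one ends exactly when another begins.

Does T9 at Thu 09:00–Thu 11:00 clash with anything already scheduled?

T1: starts Thu 10:30 before T9 ends Thu 11:00, and ends Fri 01:30 after T9 starts Thu 09:00 → overlap.
T2: starts Thu 17:00 at or after T9 ends Thu 11:00 → clear.
T4: starts Fri 07:00 at or after T9 ends Thu 11:00 → clear.
T5: starts Fri 07:30 at or after T9 ends Thu 11:00 → clear.
T6: starts Fri 20:30 at or after T9 ends Thu 11:00 → clear.
T3: starts Fri 22:00 at or after T9 ends Thu 11:00 → clear.
T8: starts Sat 00:30 at or after T9 ends Thu 11:00 → clear.
T7: starts Sat 08:00 at or after T9 ends Thu 11:00 → clear.
T9 overlaps T1.

Yes — it overlaps T1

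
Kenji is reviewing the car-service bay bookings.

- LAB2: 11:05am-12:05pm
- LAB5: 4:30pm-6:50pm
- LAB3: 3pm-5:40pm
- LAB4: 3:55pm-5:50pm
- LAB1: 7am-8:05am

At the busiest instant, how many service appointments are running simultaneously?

3

Sort all start/end points and keep a running count:
7am start LAB1 → 1
8:05am end LAB1 → 0
11:05am start LAB2 → 1
12:05pm end LAB2 → 0
3pm start LAB3 → 1
3:55pm start LAB4 → 2
4:30pm start LAB5 → 3
5:40pm end LAB3 → 2
5:50pm end LAB4 → 1
6:50pm end LAB5 → 0
Peak is 3, at 4:30pm (LAB3, LAB4, LAB5).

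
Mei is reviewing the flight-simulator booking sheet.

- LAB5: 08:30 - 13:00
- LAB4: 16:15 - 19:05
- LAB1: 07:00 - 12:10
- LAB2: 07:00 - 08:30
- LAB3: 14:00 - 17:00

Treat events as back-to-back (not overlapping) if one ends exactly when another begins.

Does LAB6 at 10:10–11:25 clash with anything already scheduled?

LAB1: starts 07:00 before LAB6 ends 11:25, and ends 12:10 after LAB6 starts 10:10 → overlap.
LAB2: ends 08:30 at or before LAB6 starts 10:10 → clear.
LAB5: starts 08:30 before LAB6 ends 11:25, and ends 13:00 after LAB6 starts 10:10 → overlap.
LAB3: starts 14:00 at or after LAB6 ends 11:25 → clear.
LAB4: starts 16:15 at or after LAB6 ends 11:25 → clear.
LAB6 overlaps LAB1, LAB5.

Yes — it overlaps LAB1, LAB5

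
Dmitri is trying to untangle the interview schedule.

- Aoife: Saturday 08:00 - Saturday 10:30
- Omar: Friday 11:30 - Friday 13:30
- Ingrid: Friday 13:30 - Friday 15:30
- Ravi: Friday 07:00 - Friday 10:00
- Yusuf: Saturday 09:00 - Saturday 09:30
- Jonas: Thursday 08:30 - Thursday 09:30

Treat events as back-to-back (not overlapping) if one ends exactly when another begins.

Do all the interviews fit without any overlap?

No

Sorted by start: Jonas, Ravi, Omar, Ingrid, Aoife, Yusuf.
Ravi starts after Jonas ends — done with Jonas.
Omar starts after Ravi ends — done with Ravi.
Ingrid starts exactly when Omar ends (back-to-back, no overlap) — done with Omar.
Aoife starts after Ingrid ends — done with Ingrid.
Yusuf starts before Aoife ends → Aoife and Yusuf overlap.
That's a conflict, so the schedule is not conflict-free.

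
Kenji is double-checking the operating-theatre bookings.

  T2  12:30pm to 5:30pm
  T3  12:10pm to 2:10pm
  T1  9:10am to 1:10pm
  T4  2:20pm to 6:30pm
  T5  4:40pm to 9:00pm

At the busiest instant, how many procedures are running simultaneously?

3

Sort all start/end points and keep a running count:
9:10am start T1 → 1
12:10pm start T3 → 2
12:30pm start T2 → 3
1:10pm end T1 → 2
2:10pm end T3 → 1
2:20pm start T4 → 2
4:40pm start T5 → 3
5:30pm end T2 → 2
6:30pm end T4 → 1
9:00pm end T5 → 0
Peak is 3, at 12:30pm (T1, T2, T3).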